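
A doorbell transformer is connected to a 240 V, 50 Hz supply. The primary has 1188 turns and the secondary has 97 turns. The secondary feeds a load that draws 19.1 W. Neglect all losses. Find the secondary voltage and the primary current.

V_s ≈ 19.6 V, I_p ≈ 0.0796 A

V_s = V_p × N_s/N_p = 240 × 97/1188 = 19.596 V.
I_s = P/V_s = 19.1/19.596 = 0.97469 A.
I_p = I_s × N_s/N_p = 0.97469 × 97/1188 = 0.0796 A.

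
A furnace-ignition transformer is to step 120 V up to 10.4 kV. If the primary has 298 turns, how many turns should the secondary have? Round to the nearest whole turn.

N_s/N_p = V_s/V_p, so N_s = 298 × 10400/120 = 25826.7 ≈ 25827 turns.

N_s = 25827 turns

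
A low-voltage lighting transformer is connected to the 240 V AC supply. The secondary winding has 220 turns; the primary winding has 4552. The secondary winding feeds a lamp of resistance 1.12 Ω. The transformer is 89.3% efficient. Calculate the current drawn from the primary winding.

I_p ≈ 0.561 A

V_s = 240 × 220/4552 = 11.599 V.
I_s = V_s/R = 11.599/1.12 = 10.357 A.
P_out = V_s I_s = 11.599 × 10.357 = 120.13 W.
P_in = P_out/η = 120.13/0.893 = 134.52 W.
I_p = P_in/V_p = 134.52/240 = 0.561 A.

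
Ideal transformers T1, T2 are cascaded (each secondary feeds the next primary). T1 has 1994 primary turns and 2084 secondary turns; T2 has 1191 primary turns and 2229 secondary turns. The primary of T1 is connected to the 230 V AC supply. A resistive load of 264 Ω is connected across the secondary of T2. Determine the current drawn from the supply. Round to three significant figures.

After T1: V = 230.00 × 2084/1994 = 240.38 V.
After T2: V = 240.38 × 2229/1191 = 449.88 V.
I_load = 449.88/264 = 1.7041 A, so P_out = 449.88 × 1.7041 = 766.64 W.
All ideal ⇒ P_in = P_out, so I_supply = 766.64/230 = 3.33 A.

I_supply ≈ 3.33 A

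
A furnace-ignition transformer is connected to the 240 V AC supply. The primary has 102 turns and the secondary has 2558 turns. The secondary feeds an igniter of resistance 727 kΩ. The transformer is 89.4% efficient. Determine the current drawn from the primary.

I_p ≈ 0.232 A

V_s = 240 × 2558/102 = 6018.8 V.
I_s = V_s/R = 6018.8/727000 = 0.0082790 A.
P_out = V_s I_s = 6018.8 × 0.0082790 = 49.830 W.
P_in = P_out/η = 49.830/0.894 = 55.738 W.
I_p = P_in/V_p = 55.738/240 = 0.232 A.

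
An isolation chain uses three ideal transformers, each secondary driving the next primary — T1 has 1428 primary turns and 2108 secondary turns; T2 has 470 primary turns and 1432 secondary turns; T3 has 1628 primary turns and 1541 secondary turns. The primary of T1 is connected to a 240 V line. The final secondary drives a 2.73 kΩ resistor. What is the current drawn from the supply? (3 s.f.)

I_supply ≈ 1.59 A

Secondary of T1: V = 240.00 × 2108/1428 = 354.29 V.
Secondary of T2: V = 354.29 × 1432/470 = 1079.4 V.
Secondary of T3: V = 1079.4 × 1541/1628 = 1021.8 V.
I_load = 1021.8/2730 = 0.37427 A, so P_out = 1021.8 × 0.37427 = 382.41 W.
All ideal ⇒ P_in = P_out, so I_supply = 382.41/240 = 1.59 A.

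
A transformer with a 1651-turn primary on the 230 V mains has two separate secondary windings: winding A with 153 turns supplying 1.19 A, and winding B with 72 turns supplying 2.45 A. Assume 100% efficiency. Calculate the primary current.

V_A = 230 × 153/1651 = 21.314 V; V_B = 230 × 72/1651 = 10.030 V.
P_out = V_A I_A + V_B I_B = 21.314×1.19 + 10.030×2.45 = 25.364 + 24.574 = 49.938 W.
Ideal ⇒ P_in = P_out, so I_p = P_out/V_p = 49.938/230 = 0.217 A.

I_p ≈ 0.217 A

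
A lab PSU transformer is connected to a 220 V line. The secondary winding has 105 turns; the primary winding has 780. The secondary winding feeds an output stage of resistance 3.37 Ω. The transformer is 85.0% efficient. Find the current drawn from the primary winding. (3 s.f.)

I_p ≈ 1.39 A

V_s = 220 × 105/780 = 29.615 V.
I_s = V_s/R = 29.615/3.37 = 8.7879 A.
P_out = V_s I_s = 29.615 × 8.7879 = 260.26 W.
P_in = P_out/η = 260.26/0.850 = 306.19 W.
I_p = P_in/V_p = 306.19/220 = 1.39 A.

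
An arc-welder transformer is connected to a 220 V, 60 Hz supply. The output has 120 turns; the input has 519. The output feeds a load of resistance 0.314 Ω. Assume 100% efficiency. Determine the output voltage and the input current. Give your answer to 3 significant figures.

V_out ≈ 50.9 V, I_in ≈ 37.5 A

V_out = V_in × N_out/N_in = 220 × 120/519 = 50.867 V.
I_out = V_out/R = 50.867/0.314 = 162.00 A.
I_in = I_out × N_out/N_in = 162.00 × 120/519 = 37.5 A.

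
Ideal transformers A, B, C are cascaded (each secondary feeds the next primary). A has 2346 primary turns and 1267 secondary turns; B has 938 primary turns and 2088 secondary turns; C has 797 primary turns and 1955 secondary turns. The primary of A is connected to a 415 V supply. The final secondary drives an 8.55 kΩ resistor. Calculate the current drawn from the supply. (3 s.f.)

I_supply ≈ 0.422 A

Secondary of A: V = 415.00 × 1267/2346 = 224.13 V.
Secondary of B: V = 224.13 × 2088/938 = 498.91 V.
Secondary of C: V = 498.91 × 1955/797 = 1223.8 V.
I_load = 1223.8/8550 = 0.14314 A, so P_out = 1223.8 × 0.14314 = 175.17 W.
All ideal ⇒ P_in = P_out, so I_supply = 175.17/415 = 0.422 A.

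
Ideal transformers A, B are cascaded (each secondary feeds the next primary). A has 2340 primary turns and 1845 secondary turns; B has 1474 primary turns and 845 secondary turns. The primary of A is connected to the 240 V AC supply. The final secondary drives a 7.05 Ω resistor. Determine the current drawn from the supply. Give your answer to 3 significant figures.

Secondary of A: V = 240.00 × 1845/2340 = 189.23 V.
Secondary of B: V = 189.23 × 845/1474 = 108.48 V.
I_load = 108.48/7.05 = 15.387 A, so P_out = 108.48 × 15.387 = 1669.2 W.
All ideal ⇒ P_in = P_out, so I_supply = 1669.2/240 = 6.96 A.

I_supply ≈ 6.96 A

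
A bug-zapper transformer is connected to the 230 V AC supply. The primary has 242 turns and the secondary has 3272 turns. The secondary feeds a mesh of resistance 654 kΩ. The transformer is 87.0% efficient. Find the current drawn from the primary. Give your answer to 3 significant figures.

I_p ≈ 0.0739 A

V_s = 230 × 3272/242 = 3109.8 V.
I_s = V_s/R = 3109.8/654000 = 0.0047550 A.
P_out = V_s I_s = 3109.8 × 0.0047550 = 14.787 W.
P_in = P_out/η = 14.787/0.870 = 16.996 W.
I_p = P_in/V_p = 16.996/230 = 0.0739 A.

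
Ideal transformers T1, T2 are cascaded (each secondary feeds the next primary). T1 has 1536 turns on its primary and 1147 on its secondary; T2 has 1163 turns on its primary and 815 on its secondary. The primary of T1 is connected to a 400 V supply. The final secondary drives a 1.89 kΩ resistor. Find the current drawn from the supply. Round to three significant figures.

Secondary of T1: V = 400.00 × 1147/1536 = 298.70 V.
Secondary of T2: V = 298.70 × 815/1163 = 209.32 V.
I_load = 209.32/1890 = 0.11075 A, so P_out = 209.32 × 0.11075 = 23.182 W.
All ideal ⇒ P_in = P_out, so I_supply = 23.182/400 = 0.0580 A.

I_supply ≈ 0.0580 A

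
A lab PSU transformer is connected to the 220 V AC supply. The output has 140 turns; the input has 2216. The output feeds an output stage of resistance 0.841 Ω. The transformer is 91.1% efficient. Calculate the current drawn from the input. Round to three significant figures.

V_out = 220 × 140/2216 = 13.899 V.
I_out = V_out/R = 13.899/0.841 = 16.527 A.
P_out = V_out I_out = 13.899 × 16.527 = 229.70 W.
P_in = P_out/η = 229.70/0.911 = 252.14 W.
I_in = P_in/V_in = 252.14/220 = 1.15 A.

I_in ≈ 1.15 A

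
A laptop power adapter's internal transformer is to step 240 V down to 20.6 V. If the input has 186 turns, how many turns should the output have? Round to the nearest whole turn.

N_out/N_in = V_out/V_in, so N_out = 186 × 20.6/240 = 16.0 ≈ 16 turns.

N_out = 16 turns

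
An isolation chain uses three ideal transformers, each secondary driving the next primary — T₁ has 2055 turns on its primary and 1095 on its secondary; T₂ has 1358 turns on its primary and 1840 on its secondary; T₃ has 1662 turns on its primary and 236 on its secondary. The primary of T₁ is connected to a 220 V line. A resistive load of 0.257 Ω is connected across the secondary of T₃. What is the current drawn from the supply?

I_supply ≈ 9.00 A

After T₁: V = 220.00 × 1095/2055 = 117.23 V.
After T₂: V = 117.23 × 1840/1358 = 158.83 V.
After T₃: V = 158.83 × 236/1662 = 22.554 V.
I_load = 22.554/0.257 = 87.759 A, so P_out = 22.554 × 87.759 = 1979.3 W.
All ideal ⇒ P_in = P_out, so I_supply = 1979.3/220 = 9.00 A.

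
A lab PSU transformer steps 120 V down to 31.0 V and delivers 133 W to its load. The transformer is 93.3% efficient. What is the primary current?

I_p ≈ 1.19 A

P_in = P_out/η = 133/0.933 = 142.55 W.
I_p = P_in/V_p = 142.55/120 = 1.19 A.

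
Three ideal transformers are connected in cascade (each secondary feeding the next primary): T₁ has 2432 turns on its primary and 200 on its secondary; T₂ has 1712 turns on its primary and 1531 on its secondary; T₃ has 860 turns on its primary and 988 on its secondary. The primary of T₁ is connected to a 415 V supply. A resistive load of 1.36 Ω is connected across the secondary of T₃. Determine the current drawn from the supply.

Secondary of T₁: V = 415.00 × 200/2432 = 34.128 V.
Secondary of T₂: V = 34.128 × 1531/1712 = 30.520 V.
Secondary of T₃: V = 30.520 × 988/860 = 35.063 V.
I_load = 35.063/1.36 = 25.781 A, so P_out = 35.063 × 25.781 = 903.96 W.
All ideal ⇒ P_in = P_out, so I_supply = 903.96/415 = 2.18 A.

I_supply ≈ 2.18 A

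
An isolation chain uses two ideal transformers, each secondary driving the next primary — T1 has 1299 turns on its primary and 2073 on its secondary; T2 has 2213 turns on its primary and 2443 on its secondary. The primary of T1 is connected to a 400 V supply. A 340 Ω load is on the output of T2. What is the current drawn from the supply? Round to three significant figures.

Secondary of T1: V = 400.00 × 2073/1299 = 638.34 V.
Secondary of T2: V = 638.34 × 2443/2213 = 704.68 V.
I_load = 704.68/340 = 2.0726 A, so P_out = 704.68 × 2.0726 = 1460.5 W.
All ideal ⇒ P_in = P_out, so I_supply = 1460.5/400 = 3.65 A.

I_supply ≈ 3.65 A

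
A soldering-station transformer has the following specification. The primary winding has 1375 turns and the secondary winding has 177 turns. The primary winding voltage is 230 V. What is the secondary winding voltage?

V_s/V_p = N_s/N_p, so V_s = 230 × 177/1375 = 29.6 V.

V_s ≈ 29.6 V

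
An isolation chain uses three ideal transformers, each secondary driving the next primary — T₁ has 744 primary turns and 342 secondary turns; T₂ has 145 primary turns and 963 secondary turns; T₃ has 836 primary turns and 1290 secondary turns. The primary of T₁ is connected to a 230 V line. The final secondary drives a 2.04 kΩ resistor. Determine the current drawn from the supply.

I_supply ≈ 2.50 A

After T₁: V = 230.00 × 342/744 = 105.73 V.
After T₂: V = 105.73 × 963/145 = 702.17 V.
After T₃: V = 702.17 × 1290/836 = 1083.5 V.
I_load = 1083.5/2040 = 0.53112 A, so P_out = 1083.5 × 0.53112 = 575.46 W.
All ideal ⇒ P_in = P_out, so I_supply = 575.46/230 = 2.50 A.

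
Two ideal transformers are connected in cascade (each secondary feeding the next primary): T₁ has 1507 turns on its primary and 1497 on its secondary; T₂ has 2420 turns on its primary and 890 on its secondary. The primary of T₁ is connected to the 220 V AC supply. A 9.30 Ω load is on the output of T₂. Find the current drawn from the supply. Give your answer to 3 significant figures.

I_supply ≈ 3.16 A

After T₁: V = 220.00 × 1497/1507 = 218.54 V.
After T₂: V = 218.54 × 890/2420 = 80.372 V.
I_load = 80.372/9.30 = 8.6422 A, so P_out = 80.372 × 8.6422 = 694.59 W.
All ideal ⇒ P_in = P_out, so I_supply = 694.59/220 = 3.16 A.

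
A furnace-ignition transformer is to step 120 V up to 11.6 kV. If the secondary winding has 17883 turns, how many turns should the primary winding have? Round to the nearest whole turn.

N_p/N_s = V_p/V_s, so N_p = 17883 × 120/11600 = 185.0 ≈ 185 turns.

N_p = 185 turns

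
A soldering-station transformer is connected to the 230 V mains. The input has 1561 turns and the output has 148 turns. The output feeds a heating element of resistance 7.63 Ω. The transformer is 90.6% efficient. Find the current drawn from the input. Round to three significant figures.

I_in ≈ 0.299 A

V_out = 230 × 148/1561 = 21.807 V.
I_out = V_out/R = 21.807/7.63 = 2.8580 A.
P_out = V_out I_out = 21.807 × 2.8580 = 62.323 W.
P_in = P_out/η = 62.323/0.906 = 68.789 W.
I_in = P_in/V_in = 68.789/230 = 0.299 A.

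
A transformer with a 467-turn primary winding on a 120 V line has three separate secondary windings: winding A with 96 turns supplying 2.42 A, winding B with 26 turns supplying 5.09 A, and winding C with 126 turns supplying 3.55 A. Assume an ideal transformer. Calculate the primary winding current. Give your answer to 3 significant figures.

V_A = 120 × 96/467 = 24.668 V; V_B = 120 × 26/467 = 6.6809 V; V_C = 120 × 126/467 = 32.377 V.
P_out = V_A I_A + V_B I_B + V_C I_C = 24.668×2.42 + 6.6809×5.09 + 32.377×3.55 = 59.697 + 34.006 + 114.94 = 208.64 W.
Ideal ⇒ P_in = P_out, so I_p = P_out/V_p = 208.64/120 = 1.74 A.

I_p ≈ 1.74 A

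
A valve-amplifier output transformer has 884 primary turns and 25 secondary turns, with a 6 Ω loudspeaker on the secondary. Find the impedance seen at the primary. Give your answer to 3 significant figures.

Z_p = (N_p/N_s)² × Z_s = (884/25)² × 6 = 7500 Ω.

Z_p ≈ 7500 Ω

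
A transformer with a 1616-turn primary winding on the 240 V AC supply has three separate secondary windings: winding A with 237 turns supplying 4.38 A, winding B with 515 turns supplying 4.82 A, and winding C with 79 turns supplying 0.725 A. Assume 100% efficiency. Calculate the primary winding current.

I_p ≈ 2.21 A

V_A = 240 × 237/1616 = 35.198 V; V_B = 240 × 515/1616 = 76.485 V; V_C = 240 × 79/1616 = 11.733 V.
P_out = V_A I_A + V_B I_B + V_C I_C = 35.198×4.38 + 76.485×4.82 + 11.733×0.725 = 154.17 + 368.66 + 8.5062 = 531.33 W.
Ideal ⇒ P_in = P_out, so I_p = P_out/V_p = 531.33/240 = 2.21 A.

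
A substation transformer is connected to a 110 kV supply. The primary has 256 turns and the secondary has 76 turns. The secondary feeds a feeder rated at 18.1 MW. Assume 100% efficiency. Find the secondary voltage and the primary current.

V_s = V_p × N_s/N_p = 110000 × 76/256 = 32656 V.
I_s = P/V_s = 1.81×10^7/32656 = 554.26 A.
I_p = I_s × N_s/N_p = 554.26 × 76/256 = 165 A.

V_s ≈ 32700 V, I_p ≈ 165 A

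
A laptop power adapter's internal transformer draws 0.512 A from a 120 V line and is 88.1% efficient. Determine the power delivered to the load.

P_in = V_in I_in = 120 × 0.512 = 61.440 W.
P_out = η P_in = 0.881 × 61.440 = 54.1 W.

P_out ≈ 54.1 W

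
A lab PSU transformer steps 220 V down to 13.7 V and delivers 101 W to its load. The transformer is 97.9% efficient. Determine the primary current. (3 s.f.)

P_in = P_out/η = 101/0.979 = 103.17 W.
I_p = P_in/V_p = 103.17/220 = 0.469 A.

I_p ≈ 0.469 A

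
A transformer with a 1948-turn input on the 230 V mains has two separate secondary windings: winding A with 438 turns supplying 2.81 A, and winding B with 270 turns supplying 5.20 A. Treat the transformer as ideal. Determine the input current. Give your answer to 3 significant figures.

I_in ≈ 1.35 A

V_A = 230 × 438/1948 = 51.715 V; V_B = 230 × 270/1948 = 31.879 V.
P_out = V_A I_A + V_B I_B = 51.715×2.81 + 31.879×5.20 = 145.32 + 165.77 = 311.09 W.
Ideal ⇒ P_in = P_out, so I_in = P_out/V_in = 311.09/230 = 1.35 A.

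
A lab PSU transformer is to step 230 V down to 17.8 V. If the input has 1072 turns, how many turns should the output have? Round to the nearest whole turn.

N_out/N_in = V_out/V_in, so N_out = 1072 × 17.8/230 = 83.0 ≈ 83 turns.

N_out = 83 turns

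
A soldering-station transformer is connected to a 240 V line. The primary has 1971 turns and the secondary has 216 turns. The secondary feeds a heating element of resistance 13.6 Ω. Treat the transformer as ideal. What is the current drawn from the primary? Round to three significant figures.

I_p ≈ 0.212 A

V_s = V_p × N_s/N_p = 240 × 216/1971 = 26.301 V.
I_s = V_s/R = 26.301/13.6 = 1.9339 A.
For an ideal transformer I_p N_p = I_s N_s, so I_p = 1.9339 × 216/1971 = 0.212 A.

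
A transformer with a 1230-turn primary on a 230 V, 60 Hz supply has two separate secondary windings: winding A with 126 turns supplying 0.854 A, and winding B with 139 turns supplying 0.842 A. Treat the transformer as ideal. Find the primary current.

I_p ≈ 0.183 A

V_A = 230 × 126/1230 = 23.561 V; V_B = 230 × 139/1230 = 25.992 V.
P_out = V_A I_A + V_B I_B = 23.561×0.854 + 25.992×0.842 = 20.121 + 21.885 = 42.006 W.
Ideal ⇒ P_in = P_out, so I_p = P_out/V_p = 42.006/230 = 0.183 A.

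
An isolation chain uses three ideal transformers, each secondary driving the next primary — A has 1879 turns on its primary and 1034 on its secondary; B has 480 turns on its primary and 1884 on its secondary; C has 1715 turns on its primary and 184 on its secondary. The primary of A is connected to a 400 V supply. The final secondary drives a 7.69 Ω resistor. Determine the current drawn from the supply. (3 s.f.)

Secondary of A: V = 400.00 × 1034/1879 = 220.12 V.
Secondary of B: V = 220.12 × 1884/480 = 863.96 V.
Secondary of C: V = 863.96 × 184/1715 = 92.693 V.
I_load = 92.693/7.69 = 12.054 A, so P_out = 92.693 × 12.054 = 1117.3 W.
All ideal ⇒ P_in = P_out, so I_supply = 1117.3/400 = 2.79 A.

I_supply ≈ 2.79 A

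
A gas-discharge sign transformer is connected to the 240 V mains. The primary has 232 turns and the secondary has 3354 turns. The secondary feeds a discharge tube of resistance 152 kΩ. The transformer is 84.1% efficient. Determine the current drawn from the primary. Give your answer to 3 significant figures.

I_p ≈ 0.392 A

V_s = 240 × 3354/232 = 3469.7 V.
I_s = V_s/R = 3469.7/152000 = 0.022827 A.
P_out = V_s I_s = 3469.7 × 0.022827 = 79.201 W.
P_in = P_out/η = 79.201/0.841 = 94.174 W.
I_p = P_in/V_p = 94.174/240 = 0.392 A.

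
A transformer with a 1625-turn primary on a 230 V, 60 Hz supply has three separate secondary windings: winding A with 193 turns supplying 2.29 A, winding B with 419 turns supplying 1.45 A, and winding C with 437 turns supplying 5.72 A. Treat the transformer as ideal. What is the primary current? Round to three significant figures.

V_A = 230 × 193/1625 = 27.317 V; V_B = 230 × 419/1625 = 59.305 V; V_C = 230 × 437/1625 = 61.852 V.
P_out = V_A I_A + V_B I_B + V_C I_C = 27.317×2.29 + 59.305×1.45 + 61.852×5.72 = 62.556 + 85.992 + 353.80 = 502.34 W.
Ideal ⇒ P_in = P_out, so I_p = P_out/V_p = 502.34/230 = 2.18 A.

I_p ≈ 2.18 A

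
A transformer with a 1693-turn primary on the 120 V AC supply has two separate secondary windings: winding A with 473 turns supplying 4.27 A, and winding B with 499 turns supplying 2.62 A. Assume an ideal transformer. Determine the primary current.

I_p ≈ 1.97 A

V_A = 120 × 473/1693 = 33.526 V; V_B = 120 × 499/1693 = 35.369 V.
P_out = V_A I_A + V_B I_B = 33.526×4.27 + 35.369×2.62 = 143.16 + 92.667 = 235.82 W.
Ideal ⇒ P_in = P_out, so I_p = P_out/V_p = 235.82/120 = 1.97 A.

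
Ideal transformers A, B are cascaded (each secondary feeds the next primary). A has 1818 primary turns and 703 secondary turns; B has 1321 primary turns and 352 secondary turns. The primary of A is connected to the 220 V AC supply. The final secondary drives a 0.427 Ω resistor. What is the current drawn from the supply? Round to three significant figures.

Secondary of A: V = 220.00 × 703/1818 = 85.072 V.
Secondary of B: V = 85.072 × 352/1321 = 22.669 V.
I_load = 22.669/0.427 = 53.088 A, so P_out = 22.669 × 53.088 = 1203.4 W.
All ideal ⇒ P_in = P_out, so I_supply = 1203.4/220 = 5.47 A.

I_supply ≈ 5.47 A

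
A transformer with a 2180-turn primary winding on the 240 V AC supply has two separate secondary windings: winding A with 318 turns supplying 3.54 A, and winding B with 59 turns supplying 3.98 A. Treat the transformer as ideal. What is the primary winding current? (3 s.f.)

I_p ≈ 0.624 A

V_A = 240 × 318/2180 = 35.009 V; V_B = 240 × 59/2180 = 6.4954 V.
P_out = V_A I_A + V_B I_B = 35.009×3.54 + 6.4954×3.98 = 123.93 + 25.852 = 149.78 W.
Ideal ⇒ P_in = P_out, so I_p = P_out/V_p = 149.78/240 = 0.624 A.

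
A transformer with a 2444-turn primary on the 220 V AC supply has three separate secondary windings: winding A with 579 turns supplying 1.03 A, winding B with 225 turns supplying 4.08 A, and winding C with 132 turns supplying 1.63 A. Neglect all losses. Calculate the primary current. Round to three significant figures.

V_A = 220 × 579/2444 = 52.119 V; V_B = 220 × 225/2444 = 20.254 V; V_C = 220 × 132/2444 = 11.882 V.
P_out = V_A I_A + V_B I_B + V_C I_C = 52.119×1.03 + 20.254×4.08 + 11.882×1.63 = 53.683 + 82.635 + 19.368 = 155.69 W.
Ideal ⇒ P_in = P_out, so I_p = P_out/V_p = 155.69/220 = 0.708 A.

I_p ≈ 0.708 A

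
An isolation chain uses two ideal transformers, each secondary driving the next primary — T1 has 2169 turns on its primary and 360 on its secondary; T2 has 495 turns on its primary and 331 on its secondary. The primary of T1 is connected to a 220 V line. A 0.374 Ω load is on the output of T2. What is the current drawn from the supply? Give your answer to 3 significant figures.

After T1: V = 220.00 × 360/2169 = 36.515 V.
After T2: V = 36.515 × 331/495 = 24.417 V.
I_load = 24.417/0.374 = 65.286 A, so P_out = 24.417 × 65.286 = 1594.1 W.
All ideal ⇒ P_in = P_out, so I_supply = 1594.1/220 = 7.25 A.

I_supply ≈ 7.25 A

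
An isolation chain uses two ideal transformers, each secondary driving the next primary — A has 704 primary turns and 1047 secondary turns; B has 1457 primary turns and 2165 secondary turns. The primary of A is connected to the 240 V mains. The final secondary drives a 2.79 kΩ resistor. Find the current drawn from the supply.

I_supply ≈ 0.420 A

After A: V = 240.00 × 1047/704 = 356.93 V.
After B: V = 356.93 × 2165/1457 = 530.38 V.
I_load = 530.38/2790 = 0.19010 A, so P_out = 530.38 × 0.19010 = 100.82 W.
All ideal ⇒ P_in = P_out, so I_supply = 100.82/240 = 0.420 A.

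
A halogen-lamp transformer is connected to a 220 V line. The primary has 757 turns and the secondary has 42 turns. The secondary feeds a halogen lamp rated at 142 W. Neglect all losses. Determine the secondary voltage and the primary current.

V_s ≈ 12.2 V, I_p ≈ 0.645 A

V_s = V_p × N_s/N_p = 220 × 42/757 = 12.206 V.
I_s = P/V_s = 142/12.206 = 11.634 A.
I_p = I_s × N_s/N_p = 11.634 × 42/757 = 0.645 A.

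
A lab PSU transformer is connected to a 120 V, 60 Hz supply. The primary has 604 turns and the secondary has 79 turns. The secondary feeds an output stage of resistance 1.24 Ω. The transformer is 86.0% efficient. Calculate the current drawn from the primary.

I_p ≈ 1.93 A

V_s = 120 × 79/604 = 15.695 V.
I_s = V_s/R = 15.695/1.24 = 12.658 A.
P_out = V_s I_s = 15.695 × 12.658 = 198.66 W.
P_in = P_out/η = 198.66/0.860 = 231.01 W.
I_p = P_in/V_p = 231.01/120 = 1.93 A.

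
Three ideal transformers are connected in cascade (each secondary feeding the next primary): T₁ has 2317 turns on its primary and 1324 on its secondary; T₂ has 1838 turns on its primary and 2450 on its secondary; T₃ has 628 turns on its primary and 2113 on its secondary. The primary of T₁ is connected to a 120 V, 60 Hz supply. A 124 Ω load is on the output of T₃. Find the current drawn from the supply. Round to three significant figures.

After T₁: V = 120.00 × 1324/2317 = 68.571 V.
After T₂: V = 68.571 × 2450/1838 = 91.404 V.
After T₃: V = 91.404 × 2113/628 = 307.54 V.
I_load = 307.54/124 = 2.4802 A, so P_out = 307.54 × 2.4802 = 762.76 W.
All ideal ⇒ P_in = P_out, so I_supply = 762.76/120 = 6.36 A.

I_supply ≈ 6.36 A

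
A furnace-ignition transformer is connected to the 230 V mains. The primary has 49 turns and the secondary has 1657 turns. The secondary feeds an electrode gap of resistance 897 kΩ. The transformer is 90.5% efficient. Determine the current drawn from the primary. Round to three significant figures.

V_s = 230 × 1657/49 = 7777.8 V.
I_s = V_s/R = 7777.8/897000 = 0.0086709 A.
P_out = V_s I_s = 7777.8 × 0.0086709 = 67.440 W.
P_in = P_out/η = 67.440/0.905 = 74.519 W.
I_p = P_in/V_p = 74.519/230 = 0.324 A.

I_p ≈ 0.324 A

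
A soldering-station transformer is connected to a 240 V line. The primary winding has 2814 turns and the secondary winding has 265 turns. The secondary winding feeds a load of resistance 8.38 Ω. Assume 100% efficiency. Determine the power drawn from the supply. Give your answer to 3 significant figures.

V_s = V_p × N_s/N_p = 240 × 265/2814 = 22.601 V.
I_s = V_s/R = 22.601/8.38 = 2.6971 A.
I_p = I_s × N_s/N_p = 2.6971 × 265/2814 = 0.25399 A.
P = V_p I_p = 240 × 0.25399 = 61.0 W.

P ≈ 61.0 W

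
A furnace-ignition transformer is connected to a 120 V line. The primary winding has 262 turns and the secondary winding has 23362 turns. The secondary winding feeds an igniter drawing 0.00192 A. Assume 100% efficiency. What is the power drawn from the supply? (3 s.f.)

I_p = I_s × N_s/N_p = 0.00192 × 23362/262 = 0.17120 A.
P = V_p I_p = 120 × 0.17120 = 20.5 W.

P ≈ 20.5 W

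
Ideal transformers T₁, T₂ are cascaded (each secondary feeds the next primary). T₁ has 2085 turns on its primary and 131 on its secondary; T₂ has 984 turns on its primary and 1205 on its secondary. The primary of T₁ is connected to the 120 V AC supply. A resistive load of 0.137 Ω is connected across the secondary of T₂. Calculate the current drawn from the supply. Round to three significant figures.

After T₁: V = 120.00 × 131/2085 = 7.5396 V.
After T₂: V = 7.5396 × 1205/984 = 9.2329 V.
I_load = 9.2329/0.137 = 67.393 A, so P_out = 9.2329 × 67.393 = 622.24 W.
All ideal ⇒ P_in = P_out, so I_supply = 622.24/120 = 5.19 A.

I_supply ≈ 5.19 A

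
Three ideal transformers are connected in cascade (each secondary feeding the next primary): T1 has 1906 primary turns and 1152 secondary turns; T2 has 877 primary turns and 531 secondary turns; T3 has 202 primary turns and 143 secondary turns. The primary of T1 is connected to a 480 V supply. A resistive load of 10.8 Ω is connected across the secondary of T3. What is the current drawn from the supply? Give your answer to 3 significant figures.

I_supply ≈ 2.98 A

After T1: V = 480.00 × 1152/1906 = 290.12 V.
After T2: V = 290.12 × 531/877 = 175.66 V.
After T3: V = 175.66 × 143/202 = 124.35 V.
I_load = 124.35/10.8 = 11.514 A, so P_out = 124.35 × 11.514 = 1431.8 W.
All ideal ⇒ P_in = P_out, so I_supply = 1431.8/480 = 2.98 A.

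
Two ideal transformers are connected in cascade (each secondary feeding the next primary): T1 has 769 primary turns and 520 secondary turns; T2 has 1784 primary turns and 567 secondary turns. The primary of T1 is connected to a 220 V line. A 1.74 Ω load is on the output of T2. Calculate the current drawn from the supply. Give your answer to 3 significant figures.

Secondary of T1: V = 220.00 × 520/769 = 148.76 V.
Secondary of T2: V = 148.76 × 567/1784 = 47.281 V.
I_load = 47.281/1.74 = 27.173 A, so P_out = 47.281 × 27.173 = 1284.8 W.
All ideal ⇒ P_in = P_out, so I_supply = 1284.8/220 = 5.84 A.

I_supply ≈ 5.84 A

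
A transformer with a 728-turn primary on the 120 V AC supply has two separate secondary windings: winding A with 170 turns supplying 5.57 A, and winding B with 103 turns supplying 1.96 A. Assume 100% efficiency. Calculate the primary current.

I_p ≈ 1.58 A

V_A = 120 × 170/728 = 28.022 V; V_B = 120 × 103/728 = 16.978 V.
P_out = V_A I_A + V_B I_B = 28.022×5.57 + 16.978×1.96 = 156.08 + 33.277 = 189.36 W.
Ideal ⇒ P_in = P_out, so I_p = P_out/V_p = 189.36/120 = 1.58 A.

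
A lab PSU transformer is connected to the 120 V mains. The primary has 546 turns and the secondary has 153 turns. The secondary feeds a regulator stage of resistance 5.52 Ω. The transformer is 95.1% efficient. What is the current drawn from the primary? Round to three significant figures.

I_p ≈ 1.79 A

V_s = 120 × 153/546 = 33.626 V.
I_s = V_s/R = 33.626/5.52 = 6.0917 A.
P_out = V_s I_s = 33.626 × 6.0917 = 204.84 W.
P_in = P_out/η = 204.84/0.951 = 215.40 W.
I_p = P_in/V_p = 215.40/120 = 1.79 A.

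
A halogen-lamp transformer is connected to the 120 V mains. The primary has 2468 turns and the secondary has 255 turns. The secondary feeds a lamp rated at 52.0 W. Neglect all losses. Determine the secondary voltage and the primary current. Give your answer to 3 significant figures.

V_s = V_p × N_s/N_p = 120 × 255/2468 = 12.399 V.
I_s = P/V_s = 52.0/12.399 = 4.1940 A.
I_p = I_s × N_s/N_p = 4.1940 × 255/2468 = 0.433 A.

V_s ≈ 12.4 V, I_p ≈ 0.433 A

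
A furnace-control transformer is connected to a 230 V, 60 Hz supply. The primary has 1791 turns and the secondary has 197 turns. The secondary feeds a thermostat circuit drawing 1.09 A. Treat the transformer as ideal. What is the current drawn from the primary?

For an ideal transformer I_p N_p = I_s N_s, so I_p = 1.09 × 197/1791 = 0.120 A.

I_p ≈ 0.120 A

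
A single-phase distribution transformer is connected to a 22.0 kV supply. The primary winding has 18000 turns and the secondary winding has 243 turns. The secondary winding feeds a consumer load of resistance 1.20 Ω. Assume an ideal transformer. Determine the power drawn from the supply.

V_s = V_p × N_s/N_p = 22000 × 243/18000 = 297.00 V.
I_s = V_s/R = 297.00/1.20 = 247.50 A.
I_p = I_s × N_s/N_p = 247.50 × 243/18000 = 3.3413 A.
P = V_p I_p = 22000 × 3.3413 = 73500 W.

P ≈ 73500 W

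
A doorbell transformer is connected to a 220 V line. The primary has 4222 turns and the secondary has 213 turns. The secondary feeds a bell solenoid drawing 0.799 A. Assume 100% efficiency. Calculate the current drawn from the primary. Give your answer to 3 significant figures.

I_p ≈ 0.0403 A

For an ideal transformer I_p N_p = I_s N_s, so I_p = 0.799 × 213/4222 = 0.0403 A.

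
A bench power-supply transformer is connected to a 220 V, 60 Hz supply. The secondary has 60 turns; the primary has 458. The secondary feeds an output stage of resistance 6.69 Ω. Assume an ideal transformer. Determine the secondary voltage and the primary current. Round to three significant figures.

V_s = V_p × N_s/N_p = 220 × 60/458 = 28.821 V.
I_s = V_s/R = 28.821/6.69 = 4.3081 A.
I_p = I_s × N_s/N_p = 4.3081 × 60/458 = 0.564 A.

V_s ≈ 28.8 V, I_p ≈ 0.564 A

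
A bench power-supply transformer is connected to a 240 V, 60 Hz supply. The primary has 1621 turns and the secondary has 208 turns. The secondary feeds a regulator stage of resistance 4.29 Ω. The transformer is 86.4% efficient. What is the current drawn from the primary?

V_s = 240 × 208/1621 = 30.796 V.
I_s = V_s/R = 30.796/4.29 = 7.1785 A.
P_out = V_s I_s = 30.796 × 7.1785 = 221.07 W.
P_in = P_out/η = 221.07/0.864 = 255.87 W.
I_p = P_in/V_p = 255.87/240 = 1.07 A.

I_p ≈ 1.07 A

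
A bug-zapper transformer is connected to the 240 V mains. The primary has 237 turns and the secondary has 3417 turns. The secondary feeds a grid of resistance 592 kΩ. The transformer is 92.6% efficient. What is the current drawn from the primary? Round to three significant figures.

I_p ≈ 0.0910 A

V_s = 240 × 3417/237 = 3460.3 V.
I_s = V_s/R = 3460.3/592000 = 0.0058450 A.
P_out = V_s I_s = 3460.3 × 0.0058450 = 20.225 W.
P_in = P_out/η = 20.225/0.926 = 21.842 W.
I_p = P_in/V_p = 21.842/240 = 0.0910 A.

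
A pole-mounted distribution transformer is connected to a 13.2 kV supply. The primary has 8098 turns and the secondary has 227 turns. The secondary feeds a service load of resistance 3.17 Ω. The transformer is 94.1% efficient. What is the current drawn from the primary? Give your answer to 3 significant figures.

I_p ≈ 3.48 A

V_s = 13200 × 227/8098 = 370.02 V.
I_s = V_s/R = 370.02/3.17 = 116.72 A.
P_out = V_s I_s = 370.02 × 116.72 = 43190 W.
P_in = P_out/η = 43190/0.941 = 45898 W.
I_p = P_in/V_p = 45898/13200 = 3.48 A.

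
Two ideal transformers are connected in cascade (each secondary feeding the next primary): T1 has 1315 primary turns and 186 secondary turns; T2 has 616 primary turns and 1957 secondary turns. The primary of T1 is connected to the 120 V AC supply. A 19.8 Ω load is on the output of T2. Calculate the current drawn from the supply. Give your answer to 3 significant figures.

After T1: V = 120.00 × 186/1315 = 16.973 V.
After T2: V = 16.973 × 1957/616 = 53.924 V.
I_load = 53.924/19.8 = 2.7234 A, so P_out = 53.924 × 2.7234 = 146.86 W.
All ideal ⇒ P_in = P_out, so I_supply = 146.86/120 = 1.22 A.

I_supply ≈ 1.22 A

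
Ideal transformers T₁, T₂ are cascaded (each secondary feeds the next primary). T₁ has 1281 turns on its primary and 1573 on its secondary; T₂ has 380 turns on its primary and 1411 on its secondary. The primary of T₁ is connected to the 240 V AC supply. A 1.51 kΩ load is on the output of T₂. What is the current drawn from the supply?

I_supply ≈ 3.30 A

After T₁: V = 240.00 × 1573/1281 = 294.71 V.
After T₂: V = 294.71 × 1411/380 = 1094.3 V.
I_load = 1094.3/1510 = 0.72470 A, so P_out = 1094.3 × 0.72470 = 793.03 W.
All ideal ⇒ P_in = P_out, so I_supply = 793.03/240 = 3.30 A.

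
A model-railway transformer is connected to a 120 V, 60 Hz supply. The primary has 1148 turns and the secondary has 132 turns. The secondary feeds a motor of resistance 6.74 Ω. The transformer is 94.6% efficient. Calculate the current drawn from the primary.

V_s = 120 × 132/1148 = 13.798 V.
I_s = V_s/R = 13.798/6.74 = 2.0472 A.
P_out = V_s I_s = 13.798 × 2.0472 = 28.247 W.
P_in = P_out/η = 28.247/0.946 = 29.859 W.
I_p = P_in/V_p = 29.859/120 = 0.249 A.

I_p ≈ 0.249 A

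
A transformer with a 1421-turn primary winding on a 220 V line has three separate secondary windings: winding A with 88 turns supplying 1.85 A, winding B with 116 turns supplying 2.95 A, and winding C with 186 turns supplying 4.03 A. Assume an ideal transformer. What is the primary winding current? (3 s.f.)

I_p ≈ 0.883 A

V_A = 220 × 88/1421 = 13.624 V; V_B = 220 × 116/1421 = 17.959 V; V_C = 220 × 186/1421 = 28.797 V.
P_out = V_A I_A + V_B I_B + V_C I_C = 13.624×1.85 + 17.959×2.95 + 28.797×4.03 = 25.205 + 52.980 + 116.05 = 194.23 W.
Ideal ⇒ P_in = P_out, so I_p = P_out/V_p = 194.23/220 = 0.883 A.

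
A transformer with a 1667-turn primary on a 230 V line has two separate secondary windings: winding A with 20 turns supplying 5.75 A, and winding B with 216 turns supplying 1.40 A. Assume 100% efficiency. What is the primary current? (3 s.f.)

V_A = 230 × 20/1667 = 2.7594 V; V_B = 230 × 216/1667 = 29.802 V.
P_out = V_A I_A + V_B I_B = 2.7594×5.75 + 29.802×1.40 = 15.867 + 41.723 = 57.590 W.
Ideal ⇒ P_in = P_out, so I_p = P_out/V_p = 57.590/230 = 0.250 A.

I_p ≈ 0.250 A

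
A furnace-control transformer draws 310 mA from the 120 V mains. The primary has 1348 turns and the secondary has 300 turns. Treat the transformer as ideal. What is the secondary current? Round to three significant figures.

I_s/I_p = N_p/N_s, so I_s = 0.310 × 1348/300 = 1.39 A.

I_s ≈ 1.39 A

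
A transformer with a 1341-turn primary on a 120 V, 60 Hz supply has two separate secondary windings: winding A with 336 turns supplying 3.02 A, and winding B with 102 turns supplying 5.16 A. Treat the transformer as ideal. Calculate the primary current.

V_A = 120 × 336/1341 = 30.067 V; V_B = 120 × 102/1341 = 9.1275 V.
P_out = V_A I_A + V_B I_B = 30.067×3.02 + 9.1275×5.16 = 90.803 + 47.098 = 137.90 W.
Ideal ⇒ P_in = P_out, so I_p = P_out/V_p = 137.90/120 = 1.15 A.

I_p ≈ 1.15 A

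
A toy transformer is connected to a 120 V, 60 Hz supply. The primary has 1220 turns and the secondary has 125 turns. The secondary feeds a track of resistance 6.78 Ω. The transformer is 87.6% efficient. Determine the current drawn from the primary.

I_p ≈ 0.212 A

V_s = 120 × 125/1220 = 12.295 V.
I_s = V_s/R = 12.295/6.78 = 1.8134 A.
P_out = V_s I_s = 12.295 × 1.8134 = 22.296 W.
P_in = P_out/η = 22.296/0.876 = 25.452 W.
I_p = P_in/V_p = 25.452/120 = 0.212 A.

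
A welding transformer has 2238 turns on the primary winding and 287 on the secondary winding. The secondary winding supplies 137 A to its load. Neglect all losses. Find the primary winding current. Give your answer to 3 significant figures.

I_p ≈ 17.6 A

For an ideal transformer I_p/I_s = N_s/N_p, so I_p = 137 × 287/2238 = 17.6 A.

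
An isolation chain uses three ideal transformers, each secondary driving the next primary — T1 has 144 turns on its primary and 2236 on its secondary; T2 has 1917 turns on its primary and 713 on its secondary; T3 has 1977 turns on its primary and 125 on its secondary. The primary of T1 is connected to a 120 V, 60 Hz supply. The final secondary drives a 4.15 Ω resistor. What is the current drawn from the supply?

I_supply ≈ 3.86 A

After T1: V = 120.00 × 2236/144 = 1863.3 V.
After T2: V = 1863.3 × 713/1917 = 693.04 V.
After T3: V = 693.04 × 125/1977 = 43.819 V.
I_load = 43.819/4.15 = 10.559 A, so P_out = 43.819 × 10.559 = 462.67 W.
All ideal ⇒ P_in = P_out, so I_supply = 462.67/120 = 3.86 A.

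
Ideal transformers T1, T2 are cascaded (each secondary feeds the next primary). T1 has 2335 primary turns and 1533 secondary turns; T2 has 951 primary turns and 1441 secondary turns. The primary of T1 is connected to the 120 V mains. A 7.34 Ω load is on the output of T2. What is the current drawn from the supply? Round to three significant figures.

I_supply ≈ 16.2 A

Secondary of T1: V = 120.00 × 1533/2335 = 78.784 V.
Secondary of T2: V = 78.784 × 1441/951 = 119.38 V.
I_load = 119.38/7.34 = 16.264 A, so P_out = 119.38 × 16.264 = 1941.5 W.
All ideal ⇒ P_in = P_out, so I_supply = 1941.5/120 = 16.2 A.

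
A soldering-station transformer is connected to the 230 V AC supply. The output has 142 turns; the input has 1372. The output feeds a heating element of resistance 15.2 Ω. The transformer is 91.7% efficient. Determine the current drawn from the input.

V_out = 230 × 142/1372 = 23.805 V.
I_out = V_out/R = 23.805/15.2 = 1.5661 A.
P_out = V_out I_out = 23.805 × 1.5661 = 37.280 W.
P_in = P_out/η = 37.280/0.917 = 40.655 W.
I_in = P_in/V_in = 40.655/230 = 0.177 A.

I_in ≈ 0.177 A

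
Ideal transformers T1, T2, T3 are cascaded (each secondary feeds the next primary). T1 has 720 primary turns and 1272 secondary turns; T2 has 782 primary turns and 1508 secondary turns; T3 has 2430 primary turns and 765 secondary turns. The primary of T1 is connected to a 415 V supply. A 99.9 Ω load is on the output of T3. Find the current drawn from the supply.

Secondary of T1: V = 415.00 × 1272/720 = 733.17 V.
Secondary of T2: V = 733.17 × 1508/782 = 1413.8 V.
Secondary of T3: V = 1413.8 × 765/2430 = 445.09 V.
I_load = 445.09/99.9 = 4.4554 A, so P_out = 445.09 × 4.4554 = 1983.1 W.
All ideal ⇒ P_in = P_out, so I_supply = 1983.1/415 = 4.78 A.

I_supply ≈ 4.78 A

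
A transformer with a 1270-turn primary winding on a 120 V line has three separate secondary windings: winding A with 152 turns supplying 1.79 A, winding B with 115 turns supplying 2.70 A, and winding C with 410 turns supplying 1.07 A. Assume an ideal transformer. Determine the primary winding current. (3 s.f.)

V_A = 120 × 152/1270 = 14.362 V; V_B = 120 × 115/1270 = 10.866 V; V_C = 120 × 410/1270 = 38.740 V.
P_out = V_A I_A + V_B I_B + V_C I_C = 14.362×1.79 + 10.866×2.70 + 38.740×1.07 = 25.708 + 29.339 + 41.452 = 96.499 W.
Ideal ⇒ P_in = P_out, so I_p = P_out/V_p = 96.499/120 = 0.804 A.

I_p ≈ 0.804 A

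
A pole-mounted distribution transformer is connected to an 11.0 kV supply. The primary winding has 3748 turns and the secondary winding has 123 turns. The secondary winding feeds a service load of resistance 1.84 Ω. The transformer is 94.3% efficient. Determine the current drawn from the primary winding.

V_s = 11000 × 123/3748 = 360.99 V.
I_s = V_s/R = 360.99/1.84 = 196.19 A.
P_out = V_s I_s = 360.99 × 196.19 = 70824 W.
P_in = P_out/η = 70824/0.943 = 75105 W.
I_p = P_in/V_p = 75105/11000 = 6.83 A.

I_p ≈ 6.83 A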